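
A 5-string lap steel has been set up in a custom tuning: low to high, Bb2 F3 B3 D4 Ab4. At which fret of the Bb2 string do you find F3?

7

F3 is 7 semitones above the open Bb2 (Bb–B–C–Db–D–Eb–E–F), so it sits at fret 7.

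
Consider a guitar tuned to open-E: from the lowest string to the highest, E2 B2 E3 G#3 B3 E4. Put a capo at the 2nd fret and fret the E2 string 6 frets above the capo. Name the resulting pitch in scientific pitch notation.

C3

The capo raises the open E2 by 2 semitones to F#2; fretting 6 more gives E2 + 2 + 6 = E2 + 8 semitones = C3.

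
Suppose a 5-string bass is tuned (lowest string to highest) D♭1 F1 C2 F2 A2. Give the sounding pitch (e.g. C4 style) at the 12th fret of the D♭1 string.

Each fret is one semitone, so D♭1 + 12 = D♭2.
(Equivalently spelled C♯2.)

D♭2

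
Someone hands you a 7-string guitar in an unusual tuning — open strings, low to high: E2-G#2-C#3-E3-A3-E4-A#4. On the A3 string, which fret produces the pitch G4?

G4 is 10 semitones above the open A3 (A–A#–B–C–…–F–F#–G), so it sits at fret 10.

10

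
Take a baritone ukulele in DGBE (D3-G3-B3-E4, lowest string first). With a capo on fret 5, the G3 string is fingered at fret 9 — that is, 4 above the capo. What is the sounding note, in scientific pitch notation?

E4

The capo raises the open G3 by 5 semitones to C4; fretting 4 more gives G3 + 5 + 4 = G3 + 9 semitones = E4.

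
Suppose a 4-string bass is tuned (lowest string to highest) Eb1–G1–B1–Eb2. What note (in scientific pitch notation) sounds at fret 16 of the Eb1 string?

G2

The open Eb1 string plus 16 semitones: Eb–E–F–Gb–…–F–Gb–G.
The walk passes from B into C once, so the octave number goes from 1 to 2.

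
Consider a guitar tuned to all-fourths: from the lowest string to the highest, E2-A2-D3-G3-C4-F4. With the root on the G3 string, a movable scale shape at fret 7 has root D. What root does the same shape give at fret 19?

D

Moving from fret 7 to fret 19 shifts the root by 12 semitones.
D up 12 semitones is D.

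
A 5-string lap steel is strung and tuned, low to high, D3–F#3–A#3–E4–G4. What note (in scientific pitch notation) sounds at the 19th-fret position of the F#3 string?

C#5

Each fret is one semitone, so F#3 + 19 = C#5.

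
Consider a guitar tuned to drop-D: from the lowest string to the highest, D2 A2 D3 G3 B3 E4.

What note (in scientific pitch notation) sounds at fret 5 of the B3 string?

Each fret is one semitone, so B3 + 5 = E4.

E4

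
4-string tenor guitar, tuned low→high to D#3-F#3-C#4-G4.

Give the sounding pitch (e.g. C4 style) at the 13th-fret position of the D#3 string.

The open D#3 string plus 13 semitones: D#–E–F–F#–…–D–D#–E.
The walk passes from B into C once, so the octave number goes from 3 to 4.

E4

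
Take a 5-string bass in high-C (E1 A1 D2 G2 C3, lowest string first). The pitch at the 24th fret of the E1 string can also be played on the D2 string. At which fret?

14

E1 at fret 24 is E1 + 24 semitones = E3.
The open D2 string is 10 semitones above the open E1, so the same pitch on the D2 string lies at fret 24 − 10 = 14.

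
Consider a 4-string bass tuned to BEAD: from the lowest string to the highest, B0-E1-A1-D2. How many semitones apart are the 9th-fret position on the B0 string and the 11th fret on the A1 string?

B0 at fret 9 → G#1 (MIDI 32); A1 at fret 11 → G#2 (MIDI 44).
32 − 44 = -12, so the two pitches are 12 semitones apart, with G#2 the higher.

12 semitones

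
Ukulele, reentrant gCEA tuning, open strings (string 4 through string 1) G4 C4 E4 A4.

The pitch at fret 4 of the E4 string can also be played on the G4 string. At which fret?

1

Fret 4 on E4 is MIDI 64 + 4 = 68 (G♯4). On the G4 string (open MIDI 67), that pitch is 68 − 67 = fret 1.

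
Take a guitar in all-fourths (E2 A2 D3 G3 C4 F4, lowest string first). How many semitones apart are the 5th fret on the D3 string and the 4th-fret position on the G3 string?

D3 at fret 5 → G3 (MIDI 55); G3 at fret 4 → B3 (MIDI 59).
55 − 59 = -4, so the two pitches are 4 semitones apart, with B3 the higher.

4 semitones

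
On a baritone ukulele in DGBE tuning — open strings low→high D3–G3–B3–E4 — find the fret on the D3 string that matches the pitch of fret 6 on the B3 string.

B3 at fret 6 is B3 + 6 semitones = F4.
The open D3 string is 9 semitones below the open B3, so the same pitch on the D3 string lies at fret 6 + 9 = 15.

15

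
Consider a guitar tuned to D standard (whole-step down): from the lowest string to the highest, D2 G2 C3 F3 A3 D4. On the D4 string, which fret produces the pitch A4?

7

A4 is 7 semitones above the open D4 (D–D#–E–F–F#–G–G#–A), so it sits at fret 7.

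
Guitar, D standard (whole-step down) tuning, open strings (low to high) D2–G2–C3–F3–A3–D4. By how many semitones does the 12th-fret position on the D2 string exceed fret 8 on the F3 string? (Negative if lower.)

D2 at fret 12 → D3 (MIDI 50); F3 at fret 8 → C#4 (MIDI 61).
50 − 61 = -11, so the two pitches are 11 semitones apart.

-11 semitones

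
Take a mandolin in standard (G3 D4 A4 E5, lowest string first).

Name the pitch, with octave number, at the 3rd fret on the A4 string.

C5

A4 is MIDI 69. Adding 3 gives 72, which is C5.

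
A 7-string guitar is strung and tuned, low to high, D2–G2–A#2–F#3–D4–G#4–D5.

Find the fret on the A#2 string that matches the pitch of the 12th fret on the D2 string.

D2 at fret 12 is D2 + 12 semitones = D3.
The open A#2 string is 8 semitones above the open D2, so the same pitch on the A#2 string lies at fret 12 − 8 = 4.

4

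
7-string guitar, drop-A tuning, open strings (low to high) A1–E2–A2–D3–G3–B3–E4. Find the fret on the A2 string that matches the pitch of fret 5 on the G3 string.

G3 at fret 5 is G3 + 5 semitones = C4.
The open A2 string is 10 semitones below the open G3, so the same pitch on the A2 string lies at fret 5 + 10 = 15.

15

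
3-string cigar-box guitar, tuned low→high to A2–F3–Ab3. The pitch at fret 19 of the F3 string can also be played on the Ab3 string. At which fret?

F3 at fret 19 is F3 + 19 semitones = C5.
The open Ab3 string is 3 semitones above the open F3, so the same pitch on the Ab3 string lies at fret 19 − 3 = 16.

16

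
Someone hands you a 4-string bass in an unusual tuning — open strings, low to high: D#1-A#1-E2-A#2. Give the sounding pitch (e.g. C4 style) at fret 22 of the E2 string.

Each fret is one semitone, so E2 + 22 = D4.

D4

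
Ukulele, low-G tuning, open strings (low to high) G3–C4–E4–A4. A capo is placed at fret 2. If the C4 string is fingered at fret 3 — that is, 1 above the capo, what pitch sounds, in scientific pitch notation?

D#4

The capo raises the open C4 by 2 semitones to D4; fretting 1 more gives C4 + 2 + 1 = C4 + 3 semitones = D#4.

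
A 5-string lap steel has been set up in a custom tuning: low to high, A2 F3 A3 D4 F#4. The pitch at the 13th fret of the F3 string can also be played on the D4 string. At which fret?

Fret 13 on F3 is MIDI 53 + 13 = 66 (F#4). On the D4 string (open MIDI 62), that pitch is 66 − 62 = fret 4.

4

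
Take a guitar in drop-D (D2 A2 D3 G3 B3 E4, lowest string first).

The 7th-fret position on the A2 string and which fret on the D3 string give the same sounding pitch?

Fret 7 on A2 is MIDI 45 + 7 = 52 (E3). On the D3 string (open MIDI 50), that pitch is 52 − 50 = fret 2.

2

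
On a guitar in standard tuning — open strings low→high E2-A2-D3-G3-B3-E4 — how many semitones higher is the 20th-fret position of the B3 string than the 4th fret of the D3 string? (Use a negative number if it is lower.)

B3 at fret 20 → G5 (MIDI 79); D3 at fret 4 → F#3 (MIDI 54).
79 − 54 = 25, so the two pitches are 25 semitones apart.

25 semitones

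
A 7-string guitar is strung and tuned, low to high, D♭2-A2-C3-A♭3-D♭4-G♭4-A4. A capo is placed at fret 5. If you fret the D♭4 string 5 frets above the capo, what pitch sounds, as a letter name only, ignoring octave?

The capo raises the open D♭4 by 5 semitones to G♭4; fretting 5 more gives D♭4 + 5 + 5 = D♭4 + 10 semitones, landing on B.

B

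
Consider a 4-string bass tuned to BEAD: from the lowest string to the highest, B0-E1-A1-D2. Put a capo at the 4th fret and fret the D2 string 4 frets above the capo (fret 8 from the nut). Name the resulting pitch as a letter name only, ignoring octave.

The capo raises the open D2 by 4 semitones to F#2; fretting 4 more gives D2 + 4 + 4 = D2 + 8 semitones, landing on A#.

A#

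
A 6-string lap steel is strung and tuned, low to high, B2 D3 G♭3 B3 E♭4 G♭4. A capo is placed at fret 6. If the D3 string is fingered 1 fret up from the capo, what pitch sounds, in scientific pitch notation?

A3

The capo raises the open D3 by 6 semitones to A♭3; fretting 1 more gives D3 + 6 + 1 = D3 + 7 semitones = A3.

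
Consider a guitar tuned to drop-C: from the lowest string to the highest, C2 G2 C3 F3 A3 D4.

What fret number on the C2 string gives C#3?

13

C#3 is 13 semitones above the open C2 (C–C#–D–D#–…–B–C–C#), so it sits at fret 13.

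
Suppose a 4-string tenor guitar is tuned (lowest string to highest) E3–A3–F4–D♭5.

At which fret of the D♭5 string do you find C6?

C6 is 11 semitones above the open D♭5 (Db–D–Eb–E–…–Bb–B–C), so it sits at fret 11.

11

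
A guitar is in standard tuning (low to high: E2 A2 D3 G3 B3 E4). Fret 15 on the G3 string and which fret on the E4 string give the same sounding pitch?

6

G3 at fret 15 is G3 + 15 semitones = A♯4.
The open E4 string is 9 semitones above the open G3, so the same pitch on the E4 string lies at fret 15 − 9 = 6.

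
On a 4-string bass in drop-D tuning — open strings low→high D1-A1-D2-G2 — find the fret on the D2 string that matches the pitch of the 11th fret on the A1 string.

A1 at fret 11 is A1 + 11 semitones = G#2.
The open D2 string is 5 semitones above the open A1, so the same pitch on the D2 string lies at fret 11 − 5 = 6.

6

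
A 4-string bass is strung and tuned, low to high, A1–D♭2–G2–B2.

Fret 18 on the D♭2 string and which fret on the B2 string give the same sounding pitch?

D♭2 at fret 18 is D♭2 + 18 semitones = G3.
The open B2 string is 10 semitones above the open D♭2, so the same pitch on the B2 string lies at fret 18 − 10 = 8.

8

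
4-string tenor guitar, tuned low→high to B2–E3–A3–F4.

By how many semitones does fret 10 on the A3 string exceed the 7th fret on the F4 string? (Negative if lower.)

A3 at fret 10 → G4 (MIDI 67); F4 at fret 7 → C5 (MIDI 72).
67 − 72 = -5, so the two pitches are 5 semitones apart.

-5 semitones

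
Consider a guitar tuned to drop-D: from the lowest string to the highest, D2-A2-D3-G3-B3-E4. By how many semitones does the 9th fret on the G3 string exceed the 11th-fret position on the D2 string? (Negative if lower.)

15 semitones

G3 at fret 9 → E4 (MIDI 64); D2 at fret 11 → C♯3 (MIDI 49).
64 − 49 = 15, so the two pitches are 15 semitones apart.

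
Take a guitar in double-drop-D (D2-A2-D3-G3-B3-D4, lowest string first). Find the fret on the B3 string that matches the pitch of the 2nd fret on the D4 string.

D4 at fret 2 is D4 + 2 semitones = E4.
The open B3 string is 3 semitones below the open D4, so the same pitch on the B3 string lies at fret 2 + 3 = 5.

5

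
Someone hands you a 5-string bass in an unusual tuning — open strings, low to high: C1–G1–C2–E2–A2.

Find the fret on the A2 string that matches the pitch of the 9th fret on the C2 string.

Fret 9 on C2 is MIDI 36 + 9 = 45 (A2). On the A2 string (open MIDI 45), that pitch is 45 − 45 = fret 0.

0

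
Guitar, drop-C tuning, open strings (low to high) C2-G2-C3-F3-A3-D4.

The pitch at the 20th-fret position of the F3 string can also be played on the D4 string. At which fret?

11

F3 at fret 20 is F3 + 20 semitones = C♯5.
The open D4 string is 9 semitones above the open F3, so the same pitch on the D4 string lies at fret 20 − 9 = 11.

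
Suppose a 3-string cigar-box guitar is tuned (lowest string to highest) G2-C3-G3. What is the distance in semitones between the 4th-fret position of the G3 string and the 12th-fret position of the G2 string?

4 semitones

G3 at fret 4 → B3 (MIDI 59); G2 at fret 12 → G3 (MIDI 55).
59 − 55 = 4, so the two pitches are 4 semitones apart, with B3 the higher.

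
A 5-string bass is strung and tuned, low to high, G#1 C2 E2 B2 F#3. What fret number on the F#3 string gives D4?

8

D4 is 8 semitones above the open F#3 (F#–G–G#–A–A#–B–C–C#–D), so it sits at fret 8.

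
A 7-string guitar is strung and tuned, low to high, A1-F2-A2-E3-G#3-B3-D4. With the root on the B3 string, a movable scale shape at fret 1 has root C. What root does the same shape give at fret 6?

F

Moving from fret 1 to fret 6 shifts the root by 5 semitones.
C up 5 semitones is F.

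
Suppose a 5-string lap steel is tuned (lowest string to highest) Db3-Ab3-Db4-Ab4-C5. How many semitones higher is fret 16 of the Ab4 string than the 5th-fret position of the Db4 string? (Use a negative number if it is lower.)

18 semitones

Ab4 at fret 16 → C6 (MIDI 84); Db4 at fret 5 → Gb4 (MIDI 66).
84 − 66 = 18, so the two pitches are 18 semitones apart.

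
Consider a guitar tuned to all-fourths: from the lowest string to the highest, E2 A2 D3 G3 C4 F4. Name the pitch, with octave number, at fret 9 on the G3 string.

Each fret is one semitone, so G3 + 9 = E4.

E4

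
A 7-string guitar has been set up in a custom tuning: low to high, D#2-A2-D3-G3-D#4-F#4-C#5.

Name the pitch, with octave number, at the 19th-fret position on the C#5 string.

Each fret is one semitone, so C#5 + 19 = G#6.

G#6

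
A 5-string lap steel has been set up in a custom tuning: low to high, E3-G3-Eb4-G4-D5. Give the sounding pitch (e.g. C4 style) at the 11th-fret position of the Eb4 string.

D5

Eb4 is MIDI 63. Adding 11 gives 74, which is D5.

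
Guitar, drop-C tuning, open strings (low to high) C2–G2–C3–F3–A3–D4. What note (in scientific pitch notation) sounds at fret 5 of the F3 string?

The open F3 string plus 5 semitones: F–F#–G–G#–A–A#.
No B→C boundary is crossed, so the octave stays at 3.
(Equivalently spelled Bb3.)

A#3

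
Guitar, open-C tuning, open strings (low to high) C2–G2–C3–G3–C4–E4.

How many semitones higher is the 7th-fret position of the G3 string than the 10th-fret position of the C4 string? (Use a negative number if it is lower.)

-8 semitones

G3 at fret 7 → D4 (MIDI 62); C4 at fret 10 → A#4 (MIDI 70).
62 − 70 = -8, so the two pitches are 8 semitones apart.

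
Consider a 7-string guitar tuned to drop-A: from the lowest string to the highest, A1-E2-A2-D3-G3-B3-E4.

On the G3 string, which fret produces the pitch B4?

B4 is 16 semitones above the open G3 (G–G#–A–A#–…–A–A#–B), so it sits at fret 16.

16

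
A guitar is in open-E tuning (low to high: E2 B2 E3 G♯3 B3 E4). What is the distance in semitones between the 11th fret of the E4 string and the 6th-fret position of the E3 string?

E4 at fret 11 → D♯5 (MIDI 75); E3 at fret 6 → A♯3 (MIDI 58).
75 − 58 = 17, so the two pitches are 17 semitones apart, with D♯5 the higher.

17 semitones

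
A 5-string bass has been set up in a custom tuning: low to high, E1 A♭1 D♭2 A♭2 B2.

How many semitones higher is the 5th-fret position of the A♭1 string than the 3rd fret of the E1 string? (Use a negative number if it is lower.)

6 semitones

A♭1 at fret 5 → D♭2 (MIDI 37); E1 at fret 3 → G1 (MIDI 31).
37 − 31 = 6, so the two pitches are 6 semitones apart.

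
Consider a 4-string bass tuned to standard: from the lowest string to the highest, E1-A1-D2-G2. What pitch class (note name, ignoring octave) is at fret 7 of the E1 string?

The open E1 string plus 7 semitones: E–F–F#–G–G#–A–A#–B.

B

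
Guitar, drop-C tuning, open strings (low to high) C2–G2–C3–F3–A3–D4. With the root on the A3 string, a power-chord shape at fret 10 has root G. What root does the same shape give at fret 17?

D

Moving from fret 10 to fret 17 shifts the root by 7 semitones.
G up 7 semitones is D.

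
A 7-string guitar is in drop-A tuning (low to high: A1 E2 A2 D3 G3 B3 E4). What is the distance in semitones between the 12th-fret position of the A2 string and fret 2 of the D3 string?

A2 at fret 12 → A3 (MIDI 57); D3 at fret 2 → E3 (MIDI 52).
57 − 52 = 5, so the two pitches are 5 semitones apart, with A3 the higher.

5 semitones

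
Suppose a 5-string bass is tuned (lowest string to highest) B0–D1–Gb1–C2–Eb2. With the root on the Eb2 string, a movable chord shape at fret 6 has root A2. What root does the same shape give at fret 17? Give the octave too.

Ab3

Moving from fret 6 to fret 17 shifts the root by 11 semitones.
A2 up 11 semitones is Ab3.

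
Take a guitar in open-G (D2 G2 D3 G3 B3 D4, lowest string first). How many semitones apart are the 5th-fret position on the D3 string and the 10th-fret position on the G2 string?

D3 at fret 5 → G3 (MIDI 55); G2 at fret 10 → F3 (MIDI 53).
55 − 53 = 2, so the two pitches are 2 semitones apart, with G3 the higher.

2 semitones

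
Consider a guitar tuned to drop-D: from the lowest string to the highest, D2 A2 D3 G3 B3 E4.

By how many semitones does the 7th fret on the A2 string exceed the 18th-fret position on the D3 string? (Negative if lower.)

-16 semitones

A2 at fret 7 → E3 (MIDI 52); D3 at fret 18 → G♯4 (MIDI 68).
52 − 68 = -16, so the two pitches are 16 semitones apart.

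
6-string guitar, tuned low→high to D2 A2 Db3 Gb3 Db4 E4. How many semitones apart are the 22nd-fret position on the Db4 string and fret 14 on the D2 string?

Db4 at fret 22 → B5 (MIDI 83); D2 at fret 14 → E3 (MIDI 52).
83 − 52 = 31, so the two pitches are 31 semitones apart, with B5 the higher.

31 semitones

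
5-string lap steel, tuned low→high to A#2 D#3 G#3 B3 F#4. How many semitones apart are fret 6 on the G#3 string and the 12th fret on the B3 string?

9 semitones

G#3 at fret 6 → D4 (MIDI 62); B3 at fret 12 → B4 (MIDI 71).
62 − 71 = -9, so the two pitches are 9 semitones apart, with B4 the higher.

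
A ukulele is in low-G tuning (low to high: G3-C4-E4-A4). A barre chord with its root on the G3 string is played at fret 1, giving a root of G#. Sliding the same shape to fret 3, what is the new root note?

A#

Moving from fret 1 to fret 3 shifts the root by 2 semitones.
G# up 2 semitones is A#.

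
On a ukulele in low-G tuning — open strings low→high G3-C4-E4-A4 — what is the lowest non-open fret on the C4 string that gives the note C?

12

From C4, count semitones up the chromatic scale until reaching C: C–C#–D–D#–…–A#–B–C — 12 steps.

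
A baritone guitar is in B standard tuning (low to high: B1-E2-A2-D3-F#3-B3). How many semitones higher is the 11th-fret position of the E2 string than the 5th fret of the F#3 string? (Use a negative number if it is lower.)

E2 at fret 11 → D#3 (MIDI 51); F#3 at fret 5 → B3 (MIDI 59).
51 − 59 = -8, so the two pitches are 8 semitones apart.

-8 semitones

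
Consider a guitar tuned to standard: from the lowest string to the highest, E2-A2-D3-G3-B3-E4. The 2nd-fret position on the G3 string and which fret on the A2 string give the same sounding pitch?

12

Fret 2 on G3 is MIDI 55 + 2 = 57 (A3). On the A2 string (open MIDI 45), that pitch is 57 − 45 = fret 12.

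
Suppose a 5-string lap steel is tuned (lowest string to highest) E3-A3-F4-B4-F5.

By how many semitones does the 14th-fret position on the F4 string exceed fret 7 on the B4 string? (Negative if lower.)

1 semitone

F4 at fret 14 → G5 (MIDI 79); B4 at fret 7 → F♯5 (MIDI 78).
79 − 78 = 1, so the two pitches are 1 semitone apart.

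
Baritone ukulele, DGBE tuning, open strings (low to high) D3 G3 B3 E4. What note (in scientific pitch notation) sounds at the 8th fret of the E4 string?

C5

E4 is MIDI 64. Adding 8 gives 72, which is C5.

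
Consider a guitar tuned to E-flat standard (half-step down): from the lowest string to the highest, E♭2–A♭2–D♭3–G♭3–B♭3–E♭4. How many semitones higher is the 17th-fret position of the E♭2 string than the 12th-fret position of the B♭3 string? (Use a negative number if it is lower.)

E♭2 at fret 17 → A♭3 (MIDI 56); B♭3 at fret 12 → B♭4 (MIDI 70).
56 − 70 = -14, so the two pitches are 14 semitones apart.

-14 semitones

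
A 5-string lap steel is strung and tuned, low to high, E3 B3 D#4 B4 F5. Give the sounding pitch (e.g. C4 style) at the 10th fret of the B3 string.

The open B3 string plus 10 semitones: B–C–C#–D–…–G–G#–A.
The walk passes from B into C once, so the octave number goes from 3 to 4.

A4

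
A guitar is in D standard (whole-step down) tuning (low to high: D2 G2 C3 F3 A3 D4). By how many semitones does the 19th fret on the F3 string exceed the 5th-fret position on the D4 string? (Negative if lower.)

F3 at fret 19 → C5 (MIDI 72); D4 at fret 5 → G4 (MIDI 67).
72 − 67 = 5, so the two pitches are 5 semitones apart.

5 semitones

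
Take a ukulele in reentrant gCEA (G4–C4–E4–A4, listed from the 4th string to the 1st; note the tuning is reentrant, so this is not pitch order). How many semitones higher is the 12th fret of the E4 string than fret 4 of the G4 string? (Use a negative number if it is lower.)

E4 at fret 12 → E5 (MIDI 76); G4 at fret 4 → B4 (MIDI 71).
76 − 71 = 5, so the two pitches are 5 semitones apart.

5 semitones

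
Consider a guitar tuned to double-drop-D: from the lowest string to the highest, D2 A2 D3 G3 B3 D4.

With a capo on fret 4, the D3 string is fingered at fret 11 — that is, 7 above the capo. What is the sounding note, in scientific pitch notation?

The capo raises the open D3 by 4 semitones to F#3; fretting 7 more gives D3 + 4 + 7 = D3 + 11 semitones = C#4.

C#4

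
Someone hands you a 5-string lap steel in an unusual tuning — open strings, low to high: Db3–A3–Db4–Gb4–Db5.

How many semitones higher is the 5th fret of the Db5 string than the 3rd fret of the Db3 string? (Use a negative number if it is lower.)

26 semitones

Db5 at fret 5 → Gb5 (MIDI 78); Db3 at fret 3 → E3 (MIDI 52).
78 − 52 = 26, so the two pitches are 26 semitones apart.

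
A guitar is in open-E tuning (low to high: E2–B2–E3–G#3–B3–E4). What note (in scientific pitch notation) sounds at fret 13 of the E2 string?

F3

Each fret is one semitone, so E2 + 13 = F3.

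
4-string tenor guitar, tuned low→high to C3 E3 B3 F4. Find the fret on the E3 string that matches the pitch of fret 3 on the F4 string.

16

Fret 3 on F4 is MIDI 65 + 3 = 68 (G♯4). On the E3 string (open MIDI 52), that pitch is 68 − 52 = fret 16.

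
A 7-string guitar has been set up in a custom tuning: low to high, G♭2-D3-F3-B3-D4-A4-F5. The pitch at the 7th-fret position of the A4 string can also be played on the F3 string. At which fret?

23

A4 at fret 7 is A4 + 7 semitones = E5.
The open F3 string is 16 semitones below the open A4, so the same pitch on the F3 string lies at fret 7 + 16 = 23.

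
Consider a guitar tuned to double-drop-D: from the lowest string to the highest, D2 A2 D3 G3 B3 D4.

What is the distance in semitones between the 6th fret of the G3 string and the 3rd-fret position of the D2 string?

G3 at fret 6 → C#4 (MIDI 61); D2 at fret 3 → F2 (MIDI 41).
61 − 41 = 20, so the two pitches are 20 semitones apart, with C#4 the higher.

20 semitones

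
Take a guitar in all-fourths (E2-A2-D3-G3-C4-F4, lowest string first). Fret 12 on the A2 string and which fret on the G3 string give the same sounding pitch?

2

A2 at fret 12 is A2 + 12 semitones = A3.
The open G3 string is 10 semitones above the open A2, so the same pitch on the G3 string lies at fret 12 − 10 = 2.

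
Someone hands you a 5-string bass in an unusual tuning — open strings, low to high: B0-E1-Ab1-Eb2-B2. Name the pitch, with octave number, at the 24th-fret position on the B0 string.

The open B0 string plus 24 semitones: B–C–Db–D–…–A–Bb–B.
The walk passes from B into C 2 times, so the octave number goes from 0 to 2.

B2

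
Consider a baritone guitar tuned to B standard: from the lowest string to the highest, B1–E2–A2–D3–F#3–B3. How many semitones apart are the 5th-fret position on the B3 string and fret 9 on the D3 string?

5 semitones

B3 at fret 5 → E4 (MIDI 64); D3 at fret 9 → B3 (MIDI 59).
64 − 59 = 5, so the two pitches are 5 semitones apart, with E4 the higher.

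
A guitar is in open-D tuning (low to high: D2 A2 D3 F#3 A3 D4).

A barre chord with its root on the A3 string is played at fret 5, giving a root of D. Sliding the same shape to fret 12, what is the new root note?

A

Moving from fret 5 to fret 12 shifts the root by 7 semitones.
D up 7 semitones is A.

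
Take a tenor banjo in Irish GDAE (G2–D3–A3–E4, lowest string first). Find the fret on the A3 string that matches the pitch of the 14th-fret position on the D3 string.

7

Fret 14 on D3 is MIDI 50 + 14 = 64 (E4). On the A3 string (open MIDI 57), that pitch is 64 − 57 = fret 7.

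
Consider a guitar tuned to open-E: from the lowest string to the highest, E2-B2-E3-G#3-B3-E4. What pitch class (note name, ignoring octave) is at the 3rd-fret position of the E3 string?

E3 is MIDI 52. Adding 3 gives 55; 55 mod 12 = 7, i.e. G.

G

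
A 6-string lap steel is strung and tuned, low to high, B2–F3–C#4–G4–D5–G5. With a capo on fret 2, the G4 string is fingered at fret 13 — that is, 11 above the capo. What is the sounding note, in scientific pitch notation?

The capo raises the open G4 by 2 semitones to A4; fretting 11 more gives G4 + 2 + 11 = G4 + 13 semitones = G#5.

G#5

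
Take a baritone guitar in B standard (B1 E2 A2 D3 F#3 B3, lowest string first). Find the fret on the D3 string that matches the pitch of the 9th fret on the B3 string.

18

B3 at fret 9 is B3 + 9 semitones = G#4.
The open D3 string is 9 semitones below the open B3, so the same pitch on the D3 string lies at fret 9 + 9 = 18.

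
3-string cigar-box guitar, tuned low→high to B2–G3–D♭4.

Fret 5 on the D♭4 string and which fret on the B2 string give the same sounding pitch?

19

D♭4 at fret 5 is D♭4 + 5 semitones = G♭4.
The open B2 string is 14 semitones below the open D♭4, so the same pitch on the B2 string lies at fret 5 + 14 = 19.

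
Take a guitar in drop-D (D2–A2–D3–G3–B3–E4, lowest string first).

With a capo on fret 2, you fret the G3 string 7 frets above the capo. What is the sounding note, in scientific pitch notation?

E4

The capo raises the open G3 by 2 semitones to A3; fretting 7 more gives G3 + 2 + 7 = G3 + 9 semitones = E4.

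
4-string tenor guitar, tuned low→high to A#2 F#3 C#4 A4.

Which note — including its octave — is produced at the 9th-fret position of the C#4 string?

A#4

The open C#4 string plus 9 semitones: C#–D–D#–E–F–F#–G–G#–A–A#.
No B→C boundary is crossed, so the octave stays at 4.
(Equivalently spelled Bb4.)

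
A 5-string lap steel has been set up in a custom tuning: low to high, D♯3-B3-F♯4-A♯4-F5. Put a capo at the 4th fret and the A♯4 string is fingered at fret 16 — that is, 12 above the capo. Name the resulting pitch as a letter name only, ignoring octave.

The capo raises the open A♯4 by 4 semitones to D5; fretting 12 more gives A♯4 + 4 + 12 = A♯4 + 16 semitones, landing on D.

D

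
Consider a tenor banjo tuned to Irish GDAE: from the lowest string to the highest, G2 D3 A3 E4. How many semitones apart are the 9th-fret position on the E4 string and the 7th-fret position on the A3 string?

9 semitones

E4 at fret 9 → C#5 (MIDI 73); A3 at fret 7 → E4 (MIDI 64).
73 − 64 = 9, so the two pitches are 9 semitones apart, with C#5 the higher.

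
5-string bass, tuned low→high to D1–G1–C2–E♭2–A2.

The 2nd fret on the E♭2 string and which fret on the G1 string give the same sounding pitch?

10

E♭2 at fret 2 is E♭2 + 2 semitones = F2.
The open G1 string is 8 semitones below the open E♭2, so the same pitch on the G1 string lies at fret 2 + 8 = 10.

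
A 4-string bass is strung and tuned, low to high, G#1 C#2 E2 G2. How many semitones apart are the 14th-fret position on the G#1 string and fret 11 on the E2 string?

G#1 at fret 14 → A#2 (MIDI 46); E2 at fret 11 → D#3 (MIDI 51).
46 − 51 = -5, so the two pitches are 5 semitones apart, with D#3 the higher.

5 semitones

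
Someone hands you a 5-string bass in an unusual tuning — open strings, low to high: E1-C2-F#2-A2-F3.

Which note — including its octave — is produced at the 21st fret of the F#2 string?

F#2 is MIDI 42. Adding 21 gives 63, which is D#4.
(Equivalently spelled Eb4.)

D#4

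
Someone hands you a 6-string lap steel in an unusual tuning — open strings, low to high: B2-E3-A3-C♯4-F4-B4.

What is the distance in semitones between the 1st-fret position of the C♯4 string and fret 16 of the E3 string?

6 semitones

C♯4 at fret 1 → D4 (MIDI 62); E3 at fret 16 → G♯4 (MIDI 68).
62 − 68 = -6, so the two pitches are 6 semitones apart, with G♯4 the higher.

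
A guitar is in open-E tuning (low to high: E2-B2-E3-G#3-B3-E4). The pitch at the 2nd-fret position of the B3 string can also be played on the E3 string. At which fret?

B3 at fret 2 is B3 + 2 semitones = C#4.
The open E3 string is 7 semitones below the open B3, so the same pitch on the E3 string lies at fret 2 + 7 = 9.

9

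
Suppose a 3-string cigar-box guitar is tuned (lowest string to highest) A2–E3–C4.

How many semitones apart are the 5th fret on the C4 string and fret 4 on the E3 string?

9 semitones

C4 at fret 5 → F4 (MIDI 65); E3 at fret 4 → A♭3 (MIDI 56).
65 − 56 = 9, so the two pitches are 9 semitones apart, with F4 the higher.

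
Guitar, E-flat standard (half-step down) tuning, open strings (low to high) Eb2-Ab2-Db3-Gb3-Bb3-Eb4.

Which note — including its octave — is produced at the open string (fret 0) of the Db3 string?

Fret 0 is the open string itself, so the pitch is just Db3.
(Equivalently spelled C#3.)

Db3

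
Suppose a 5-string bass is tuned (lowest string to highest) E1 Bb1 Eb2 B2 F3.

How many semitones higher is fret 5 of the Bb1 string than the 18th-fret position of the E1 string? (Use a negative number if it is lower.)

-7 semitones

Bb1 at fret 5 → Eb2 (MIDI 39); E1 at fret 18 → Bb2 (MIDI 46).
39 − 46 = -7, so the two pitches are 7 semitones apart.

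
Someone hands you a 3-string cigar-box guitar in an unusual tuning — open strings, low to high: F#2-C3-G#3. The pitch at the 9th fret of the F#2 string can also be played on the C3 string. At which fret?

3

F#2 at fret 9 is F#2 + 9 semitones = D#3.
The open C3 string is 6 semitones above the open F#2, so the same pitch on the C3 string lies at fret 9 − 6 = 3.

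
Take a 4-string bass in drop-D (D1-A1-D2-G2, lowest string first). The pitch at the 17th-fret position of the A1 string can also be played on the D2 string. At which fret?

Fret 17 on A1 is MIDI 33 + 17 = 50 (D3). On the D2 string (open MIDI 38), that pitch is 50 − 38 = fret 12.

12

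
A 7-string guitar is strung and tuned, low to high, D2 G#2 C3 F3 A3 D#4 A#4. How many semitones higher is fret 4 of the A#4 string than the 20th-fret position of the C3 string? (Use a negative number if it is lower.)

A#4 at fret 4 → D5 (MIDI 74); C3 at fret 20 → G#4 (MIDI 68).
74 − 68 = 6, so the two pitches are 6 semitones apart.

6 semitones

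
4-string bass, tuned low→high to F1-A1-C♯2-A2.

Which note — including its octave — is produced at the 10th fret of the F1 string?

Each fret is one semitone, so F1 + 10 = D♯2.

D♯2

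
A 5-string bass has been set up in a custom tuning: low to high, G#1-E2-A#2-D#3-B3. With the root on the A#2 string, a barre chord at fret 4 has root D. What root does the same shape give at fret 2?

C

Moving from fret 4 to fret 2 shifts the root by -2 semitones.
D down 2 semitones is C.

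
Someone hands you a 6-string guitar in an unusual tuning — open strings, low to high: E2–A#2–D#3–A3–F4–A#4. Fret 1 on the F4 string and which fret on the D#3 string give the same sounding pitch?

15

F4 at fret 1 is F4 + 1 semitone = F#4.
The open D#3 string is 14 semitones below the open F4, so the same pitch on the D#3 string lies at fret 1 + 14 = 15.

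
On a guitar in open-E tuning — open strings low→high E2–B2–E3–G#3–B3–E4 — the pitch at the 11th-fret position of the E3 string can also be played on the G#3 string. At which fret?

Fret 11 on E3 is MIDI 52 + 11 = 63 (D#4). On the G#3 string (open MIDI 56), that pitch is 63 − 56 = fret 7.

7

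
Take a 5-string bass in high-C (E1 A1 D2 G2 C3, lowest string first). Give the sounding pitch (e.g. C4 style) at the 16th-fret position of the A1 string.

C♯3

A1 is MIDI 33. Adding 16 gives 49, which is C♯3.
(Equivalently spelled D♭3.)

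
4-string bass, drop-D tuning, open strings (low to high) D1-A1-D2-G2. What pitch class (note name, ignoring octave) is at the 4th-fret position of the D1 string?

F♯

Each fret is one semitone, so D1 + 4 = F♯.
(Equivalently spelled G♭.)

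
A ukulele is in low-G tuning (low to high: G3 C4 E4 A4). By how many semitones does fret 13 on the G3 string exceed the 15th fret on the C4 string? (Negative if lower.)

G3 at fret 13 → G♯4 (MIDI 68); C4 at fret 15 → D♯5 (MIDI 75).
68 − 75 = -7, so the two pitches are 7 semitones apart.

-7 semitones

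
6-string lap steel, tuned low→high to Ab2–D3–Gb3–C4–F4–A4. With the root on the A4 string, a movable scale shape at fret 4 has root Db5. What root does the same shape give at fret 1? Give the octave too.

Bb4

Moving from fret 4 to fret 1 shifts the root by -3 semitones.
Db5 down 3 semitones is Bb4.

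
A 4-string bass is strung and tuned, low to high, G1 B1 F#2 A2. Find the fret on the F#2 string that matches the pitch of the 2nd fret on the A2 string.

5

Fret 2 on A2 is MIDI 45 + 2 = 47 (B2). On the F#2 string (open MIDI 42), that pitch is 47 − 42 = fret 5.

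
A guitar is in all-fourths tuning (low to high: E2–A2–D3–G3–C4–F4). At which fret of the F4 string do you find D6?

D6 is 21 semitones above the open F4 (F–F#–G–G#–…–C–C#–D), so it sits at fret 21.

21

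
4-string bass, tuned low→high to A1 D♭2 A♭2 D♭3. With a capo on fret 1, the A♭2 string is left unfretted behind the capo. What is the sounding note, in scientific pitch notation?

The capo raises the open A♭2 by 1 semitone to A2; fretting 0 more gives A♭2 + 1 + 0 = A♭2 + 1 semitone = A2.

A2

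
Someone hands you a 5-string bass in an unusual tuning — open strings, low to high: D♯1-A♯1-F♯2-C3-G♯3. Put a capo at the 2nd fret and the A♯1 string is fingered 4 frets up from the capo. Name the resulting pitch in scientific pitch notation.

The capo raises the open A♯1 by 2 semitones to C2; fretting 4 more gives A♯1 + 2 + 4 = A♯1 + 6 semitones = E2.

E2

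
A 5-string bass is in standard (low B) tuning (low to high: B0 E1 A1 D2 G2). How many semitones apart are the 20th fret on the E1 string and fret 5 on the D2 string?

5 semitones

E1 at fret 20 → C3 (MIDI 48); D2 at fret 5 → G2 (MIDI 43).
48 − 43 = 5, so the two pitches are 5 semitones apart, with C3 the higher.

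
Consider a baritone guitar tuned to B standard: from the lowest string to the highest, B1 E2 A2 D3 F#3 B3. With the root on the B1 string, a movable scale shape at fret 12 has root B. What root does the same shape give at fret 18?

F

Moving from fret 12 to fret 18 shifts the root by 6 semitones.
B up 6 semitones is F.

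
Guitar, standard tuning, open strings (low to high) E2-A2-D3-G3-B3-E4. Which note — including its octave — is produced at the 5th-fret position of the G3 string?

C4

The open G3 string plus 5 semitones: G–G#–A–A#–B–C.
The walk passes from B into C once, so the octave number goes from 3 to 4.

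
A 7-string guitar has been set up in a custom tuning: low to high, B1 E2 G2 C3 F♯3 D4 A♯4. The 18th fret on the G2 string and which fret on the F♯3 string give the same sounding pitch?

Fret 18 on G2 is MIDI 43 + 18 = 61 (C♯4). On the F♯3 string (open MIDI 54), that pitch is 61 − 54 = fret 7.

7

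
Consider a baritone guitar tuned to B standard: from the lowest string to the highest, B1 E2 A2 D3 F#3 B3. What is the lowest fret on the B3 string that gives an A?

From B3, count semitones up the chromatic scale until reaching A: B–C–C#–D–…–G–G#–A — 10 steps.

10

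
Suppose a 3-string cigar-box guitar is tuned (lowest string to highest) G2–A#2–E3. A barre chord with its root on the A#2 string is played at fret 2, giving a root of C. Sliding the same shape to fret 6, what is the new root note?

Moving from fret 2 to fret 6 shifts the root by 4 semitones.
C up 4 semitones is E.

E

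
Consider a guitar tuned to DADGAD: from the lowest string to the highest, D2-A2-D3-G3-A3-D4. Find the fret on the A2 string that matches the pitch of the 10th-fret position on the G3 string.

20

G3 at fret 10 is G3 + 10 semitones = F4.
The open A2 string is 10 semitones below the open G3, so the same pitch on the A2 string lies at fret 10 + 10 = 20.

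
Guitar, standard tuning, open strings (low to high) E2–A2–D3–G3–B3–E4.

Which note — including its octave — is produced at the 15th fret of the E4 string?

G5

Each fret is one semitone, so E4 + 15 = G5.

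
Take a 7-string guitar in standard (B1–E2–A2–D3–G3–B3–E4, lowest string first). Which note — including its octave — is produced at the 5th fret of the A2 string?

D3

A2 is MIDI 45. Adding 5 gives 50, which is D3.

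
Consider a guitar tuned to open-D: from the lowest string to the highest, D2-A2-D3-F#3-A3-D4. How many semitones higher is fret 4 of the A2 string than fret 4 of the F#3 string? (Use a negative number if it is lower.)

-9 semitones

A2 at fret 4 → C#3 (MIDI 49); F#3 at fret 4 → A#3 (MIDI 58).
49 − 58 = -9, so the two pitches are 9 semitones apart.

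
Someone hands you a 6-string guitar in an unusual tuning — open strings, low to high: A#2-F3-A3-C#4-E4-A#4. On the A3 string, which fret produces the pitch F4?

F4 is 8 semitones above the open A3 (A–A#–B–C–C#–D–D#–E–F), so it sits at fret 8.

8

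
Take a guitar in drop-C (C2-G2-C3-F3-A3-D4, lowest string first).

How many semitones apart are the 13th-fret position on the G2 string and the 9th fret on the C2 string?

G2 at fret 13 → G#3 (MIDI 56); C2 at fret 9 → A2 (MIDI 45).
56 − 45 = 11, so the two pitches are 11 semitones apart, with G#3 the higher.

11 semitones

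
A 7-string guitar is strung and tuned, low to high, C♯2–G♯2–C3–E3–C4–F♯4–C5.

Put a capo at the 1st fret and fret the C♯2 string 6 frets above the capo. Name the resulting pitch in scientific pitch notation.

G♯2

The capo raises the open C♯2 by 1 semitone to D2; fretting 6 more gives C♯2 + 1 + 6 = C♯2 + 7 semitones = G♯2.
(Also written A♭.)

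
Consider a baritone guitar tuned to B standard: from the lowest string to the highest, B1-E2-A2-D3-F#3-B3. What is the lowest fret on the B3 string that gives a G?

8

From B3, count semitones up the chromatic scale until reaching G: B–C–C#–D–D#–E–F–F#–G — 8 steps.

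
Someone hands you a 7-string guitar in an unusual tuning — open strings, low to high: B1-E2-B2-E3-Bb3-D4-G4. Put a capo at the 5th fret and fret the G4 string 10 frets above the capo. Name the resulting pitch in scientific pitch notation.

Bb5

The capo raises the open G4 by 5 semitones to C5; fretting 10 more gives G4 + 5 + 10 = G4 + 15 semitones = Bb5.
(Also written A#.)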